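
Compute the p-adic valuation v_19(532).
v_19(532) = 1

v_19(n) is the largest exponent k such that 19^k divides n. Factor out: 532 = 19^1 · 28. (Sign doesn't affect v_p.) So v_19(532) = 1.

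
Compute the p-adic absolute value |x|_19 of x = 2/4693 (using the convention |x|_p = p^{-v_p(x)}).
|2/4693|_19 = 361

Step 1 — compute v_19(x) by factoring powers of 19 out of the numerator and denominator: v_19(2/4693) = -2. Step 2 — apply |x|_p = p^{-v_p(x)} = 19^{2} = 361.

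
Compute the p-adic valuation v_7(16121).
v_7(16121) = 3

v_7(n) is the largest exponent k such that 7^k divides n. Factor out: 16121 = 7^3 · 47. (Sign doesn't affect v_p.) So v_7(16121) = 3.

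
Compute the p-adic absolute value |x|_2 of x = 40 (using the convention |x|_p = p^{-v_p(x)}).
|40|_2 = 1/8

Step 1 — compute v_2(x) by factoring powers of 2 out of the numerator and denominator: v_2(40) = 3. Step 2 — apply |x|_p = p^{-v_p(x)} = 2^{-3} = 1/8.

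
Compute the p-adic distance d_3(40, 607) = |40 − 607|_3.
d_3(40, 607) = 1/81

Step 1 — x − y = 40 − 607 = -567. Step 2 — v_3(-567) = 4 (factor: -567 = −(3^4 · 7); the sign does not affect v_p). Step 3 — |x − y|_3 = 3^{-4} = 1/81.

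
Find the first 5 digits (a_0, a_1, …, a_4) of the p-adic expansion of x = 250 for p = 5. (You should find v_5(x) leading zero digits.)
(a_0, …, a_4) = (0, 0, 0, 2, 0)

v_5(250) = 3, so a_0 = ... = a_2 = 0. Factor out: x = 5^3 · u with u = 2 a unit in ℤ_5. Expand u iteratively via a_{v+i} = u_i mod 5, u_{i+1} = (u_i − a_{v+i})/5:
  u_0 = 2;  a_3 = 2;  u_1 = (u_0 − 2)/5 = 0
  u_1 = 0;  a_4 = 0;  u_2 = (u_1 − 0)/5 = 0
Digits: (0, 0, 0, 2, 0).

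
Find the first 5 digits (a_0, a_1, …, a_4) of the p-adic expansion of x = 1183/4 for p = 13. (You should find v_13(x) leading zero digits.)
(a_0, …, a_4) = (0, 0, 5, 3, 3)

v_13(1183/4) = 2, so a_0 = ... = a_1 = 0. Factor out: x = 13^2 · u with u = 7/4 a unit in ℤ_13. Expand u iteratively via a_{v+i} = u_i mod 13, u_{i+1} = (u_i − a_{v+i})/13:
  u_0 = 7/4;  a_2 = 5;  u_1 = (u_0 − 5)/13 = -1/4
  u_1 = -1/4;  a_3 = 3;  u_2 = (u_1 − 3)/13 = -1/4
  u_2 = -1/4;  a_4 = 3;  u_3 = (u_2 − 3)/13 = -1/4
Digits: (0, 0, 5, 3, 3).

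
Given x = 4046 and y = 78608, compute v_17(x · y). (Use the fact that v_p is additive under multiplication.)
v_17(318047968) = 5

v_p(x) = 2 (factor: 4046 = 17^2 · 14); v_p(y) = 3 (factor: 78608 = 17^3 · 16). Additivity: v_p(xy) = v_p(x) + v_p(y) = 2 + 3 = 5. (Direct check: xy = 318047968 = 17^5 · (224).)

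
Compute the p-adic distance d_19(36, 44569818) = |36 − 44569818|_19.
d_19(36, 44569818) = 1/2476099

Step 1 — x − y = 36 − 44569818 = -44569782. Step 2 — v_19(-44569782) = 5 (factor: -44569782 = −(19^5 · 18); the sign does not affect v_p). Step 3 — |x − y|_19 = 19^{-5} = 1/2476099.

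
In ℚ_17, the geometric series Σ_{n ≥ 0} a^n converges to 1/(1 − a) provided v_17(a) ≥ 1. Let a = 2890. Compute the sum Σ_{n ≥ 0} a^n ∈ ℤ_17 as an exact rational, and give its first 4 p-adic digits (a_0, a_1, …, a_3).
Σ a^n = 1/(1 − a) = -1/2889;  first 4 digits = (1, 0, 10, 0)

v_17(a) = 2 ≥ 1, so the series converges in ℤ_17 to 1/(1 − a) = 1/(1 − 2890) = -1/2889. Expand this rational in ℤ_17: compute digits iteratively via d_i = x_i mod 17, x_{i+1} = (x_i − d_i)/17. The first 4 digits are (1, 0, 10, 0).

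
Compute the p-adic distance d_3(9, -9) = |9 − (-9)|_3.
d_3(9, -9) = 1/9

Step 1 — x − y = 9 − (-9) = 18. Step 2 — v_3(18) = 2 (factor: 18 = (3^2 · 2); the sign does not affect v_p). Step 3 — |x − y|_3 = 3^{-2} = 1/9.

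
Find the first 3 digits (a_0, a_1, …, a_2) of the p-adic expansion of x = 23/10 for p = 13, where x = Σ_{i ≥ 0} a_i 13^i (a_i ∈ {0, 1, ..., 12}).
(a_0, …, a_2) = (1, 4, 1)

v_13(23/10) = 0 (numerator and denominator both coprime to 13), so x ∈ ℤ_13^×. Compute digits iteratively via a_i = x_i mod 13, x_{i+1} = (x_i − a_i)/13, with x_0 = x:
  x_0 = 23/10;  a_0 = 1;  x_1 = (x_0 − 1)/13 = 1/10
  x_1 = 1/10;  a_1 = 4;  x_2 = (x_1 − 4)/13 = -3/10
  x_2 = -3/10;  a_2 = 1;  x_3 = (x_2 − 1)/13 = -1/10
Digits: (1, 4, 1).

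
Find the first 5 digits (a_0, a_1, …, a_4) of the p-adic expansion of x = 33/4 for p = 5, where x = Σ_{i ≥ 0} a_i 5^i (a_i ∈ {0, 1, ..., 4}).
(a_0, …, a_4) = (2, 0, 4, 3, 3)

v_5(33/4) = 0 (numerator and denominator both coprime to 5), so x ∈ ℤ_5^×. Compute digits iteratively via a_i = x_i mod 5, x_{i+1} = (x_i − a_i)/5, with x_0 = x:
  x_0 = 33/4;  a_0 = 2;  x_1 = (x_0 − 2)/5 = 5/4
  x_1 = 5/4;  a_1 = 0;  x_2 = (x_1 − 0)/5 = 1/4
  x_2 = 1/4;  a_2 = 4;  x_3 = (x_2 − 4)/5 = -3/4
  x_3 = -3/4;  a_3 = 3;  x_4 = (x_3 − 3)/5 = -3/4
  x_4 = -3/4;  a_4 = 3;  x_5 = (x_4 − 3)/5 = -3/4
Digits: (2, 0, 4, 3, 3).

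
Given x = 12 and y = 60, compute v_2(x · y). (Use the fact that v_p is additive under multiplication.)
v_2(720) = 4

v_p(x) = 2 (factor: 12 = 2^2 · 3); v_p(y) = 2 (factor: 60 = 2^2 · 15). Additivity: v_p(xy) = v_p(x) + v_p(y) = 2 + 2 = 4. (Direct check: xy = 720 = 2^4 · (45).)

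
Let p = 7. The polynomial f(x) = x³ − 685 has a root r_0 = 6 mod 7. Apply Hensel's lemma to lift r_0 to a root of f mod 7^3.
r_2 = 342 (mod 343)

Hensel: r_{i+1} = r_i − f(r_i)/f′(r_i) mod 7^{i+2}, where f′(x) = 3x². Iterate:
  r_0 = 6 (mod 7)
  r_1 = 48 (mod 49)
  r_2 = 342 (mod 343)
Final: r = 342 with f(r) ≡ 0 mod 7^3.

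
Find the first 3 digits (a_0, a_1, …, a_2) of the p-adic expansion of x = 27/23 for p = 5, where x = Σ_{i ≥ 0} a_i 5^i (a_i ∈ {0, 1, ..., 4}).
(a_0, …, a_2) = (4, 4, 3)

v_5(27/23) = 0 (numerator and denominator both coprime to 5), so x ∈ ℤ_5^×. Compute digits iteratively via a_i = x_i mod 5, x_{i+1} = (x_i − a_i)/5, with x_0 = x:
  x_0 = 27/23;  a_0 = 4;  x_1 = (x_0 − 4)/5 = -13/23
  x_1 = -13/23;  a_1 = 4;  x_2 = (x_1 − 4)/5 = -21/23
  x_2 = -21/23;  a_2 = 3;  x_3 = (x_2 − 3)/5 = -18/23
Digits: (4, 4, 3).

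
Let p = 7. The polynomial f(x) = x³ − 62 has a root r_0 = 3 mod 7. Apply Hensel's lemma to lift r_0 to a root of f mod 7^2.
r_1 = 17 (mod 49)

Hensel: r_{i+1} = r_i − f(r_i)/f′(r_i) mod 7^{i+2}, where f′(x) = 3x². Iterate:
  r_0 = 3 (mod 7)
  r_1 = 17 (mod 49)
Final: r = 17 with f(r) ≡ 0 mod 7^2.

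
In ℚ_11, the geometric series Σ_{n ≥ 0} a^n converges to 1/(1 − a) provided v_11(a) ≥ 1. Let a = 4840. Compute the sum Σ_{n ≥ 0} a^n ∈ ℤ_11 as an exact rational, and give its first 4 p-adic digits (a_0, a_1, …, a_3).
Σ a^n = 1/(1 − a) = -1/4839;  first 4 digits = (1, 0, 7, 3)

v_11(a) = 2 ≥ 1, so the series converges in ℤ_11 to 1/(1 − a) = 1/(1 − 4840) = -1/4839. Expand this rational in ℤ_11: compute digits iteratively via d_i = x_i mod 11, x_{i+1} = (x_i − d_i)/11. The first 4 digits are (1, 0, 7, 3).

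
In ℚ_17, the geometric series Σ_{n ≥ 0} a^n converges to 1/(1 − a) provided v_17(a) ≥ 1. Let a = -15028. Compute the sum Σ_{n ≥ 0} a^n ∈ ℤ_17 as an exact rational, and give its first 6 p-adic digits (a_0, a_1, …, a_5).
Σ a^n = 1/(1 − a) = 1/15029;  first 6 digits = (1, 0, 16, 13, 0, 6)

v_17(a) = 2 ≥ 1, so the series converges in ℤ_17 to 1/(1 − a) = 1/(1 − (-15028)) = 1/15029. Expand this rational in ℤ_17: compute digits iteratively via d_i = x_i mod 17, x_{i+1} = (x_i − d_i)/17. The first 6 digits are (1, 0, 16, 13, 0, 6).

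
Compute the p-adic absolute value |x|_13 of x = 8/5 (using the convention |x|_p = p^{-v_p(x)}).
|8/5|_13 = 1

Step 1 — compute v_13(x) by factoring powers of 13 out of the numerator and denominator: v_13(8/5) = 0. Step 2 — apply |x|_p = p^{-v_p(x)} = 13^{0} = 1.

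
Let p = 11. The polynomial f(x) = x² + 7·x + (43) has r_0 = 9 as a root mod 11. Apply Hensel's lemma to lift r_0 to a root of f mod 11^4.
r_3 = 6158 (mod 14641)

Hensel: r_{i+1} = r_i − f(r_i)·(f′(r_i))^{-1} mod 11^{i+2}, f′(x) = 2x + 7. Iterate:
  r_0 = 9 (mod 11)
  r_1 = 108 (mod 121)
  r_2 = 834 (mod 1331)
  r_3 = 6158 (mod 14641)
Final: r = 6158 satisfies f(r) ≡ 0 mod 11^4.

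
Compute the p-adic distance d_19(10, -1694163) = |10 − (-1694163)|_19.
d_19(10, -1694163) = 1/130321

Step 1 — x − y = 10 − (-1694163) = 1694173. Step 2 — v_19(1694173) = 4 (factor: 1694173 = (19^4 · 13); the sign does not affect v_p). Step 3 — |x − y|_19 = 19^{-4} = 1/130321.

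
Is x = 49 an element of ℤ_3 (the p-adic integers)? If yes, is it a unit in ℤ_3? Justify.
x ∈ ℤ_3^× (unit); v_3(x) = 0

ℤ_3 = {x ∈ ℚ_3 : v_3(x) ≥ 0} and ℤ_3^× = {x ∈ ℤ_3 : v_3(x) = 0}. Here v_3(49) = v_3(num) − v_3(den) = 0; compare against these criteria.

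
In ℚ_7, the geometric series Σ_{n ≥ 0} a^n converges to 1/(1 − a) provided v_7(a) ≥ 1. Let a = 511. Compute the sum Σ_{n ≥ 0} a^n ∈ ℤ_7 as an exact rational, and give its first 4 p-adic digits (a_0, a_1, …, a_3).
Σ a^n = 1/(1 − a) = -1/510;  first 4 digits = (1, 3, 5, 5)

v_7(a) = 1 ≥ 1, so the series converges in ℤ_7 to 1/(1 − a) = 1/(1 − 511) = -1/510. Expand this rational in ℤ_7: compute digits iteratively via d_i = x_i mod 7, x_{i+1} = (x_i − d_i)/7. The first 4 digits are (1, 3, 5, 5).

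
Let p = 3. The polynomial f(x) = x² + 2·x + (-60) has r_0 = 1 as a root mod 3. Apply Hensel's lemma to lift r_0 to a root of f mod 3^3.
r_2 = 13 (mod 27)

Hensel: r_{i+1} = r_i − f(r_i)·(f′(r_i))^{-1} mod 3^{i+2}, f′(x) = 2x + 2. Iterate:
  r_0 = 1 (mod 3)
  r_1 = 4 (mod 9)
  r_2 = 13 (mod 27)
Final: r = 13 satisfies f(r) ≡ 0 mod 3^3.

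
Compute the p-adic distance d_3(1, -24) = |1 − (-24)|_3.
d_3(1, -24) = 1

Step 1 — x − y = 1 − (-24) = 25. Step 2 — v_3(25) = 0 (factor: 25 = (3^0 · 25); the sign does not affect v_p). Step 3 — |x − y|_3 = 3^{0} = 1.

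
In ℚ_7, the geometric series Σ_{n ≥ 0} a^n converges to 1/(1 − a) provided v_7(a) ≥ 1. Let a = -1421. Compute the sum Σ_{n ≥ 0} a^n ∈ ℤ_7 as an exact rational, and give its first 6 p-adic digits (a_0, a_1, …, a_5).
Σ a^n = 1/(1 − a) = 1/1422;  first 6 digits = (1, 0, 6, 2, 0, 1)

v_7(a) = 2 ≥ 1, so the series converges in ℤ_7 to 1/(1 − a) = 1/(1 − (-1421)) = 1/1422. Expand this rational in ℤ_7: compute digits iteratively via d_i = x_i mod 7, x_{i+1} = (x_i − d_i)/7. The first 6 digits are (1, 0, 6, 2, 0, 1).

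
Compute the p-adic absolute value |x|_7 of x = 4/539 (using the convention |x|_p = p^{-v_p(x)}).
|4/539|_7 = 49

Step 1 — compute v_7(x) by factoring powers of 7 out of the numerator and denominator: v_7(4/539) = -2. Step 2 — apply |x|_p = p^{-v_p(x)} = 7^{2} = 49.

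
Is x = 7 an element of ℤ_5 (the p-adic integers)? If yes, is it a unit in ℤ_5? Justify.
x ∈ ℤ_5^× (unit); v_5(x) = 0

ℤ_5 = {x ∈ ℚ_5 : v_5(x) ≥ 0} and ℤ_5^× = {x ∈ ℤ_5 : v_5(x) = 0}. Here v_5(7) = v_5(num) − v_5(den) = 0; compare against these criteria.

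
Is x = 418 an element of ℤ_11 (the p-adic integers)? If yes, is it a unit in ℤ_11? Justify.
x ∈ ℤ_11 but not a unit; v_11(x) = 1 > 0

ℤ_11 = {x ∈ ℚ_11 : v_11(x) ≥ 0} and ℤ_11^× = {x ∈ ℤ_11 : v_11(x) = 0}. Here v_11(418) = v_11(num) − v_11(den) = 1; compare against these criteria.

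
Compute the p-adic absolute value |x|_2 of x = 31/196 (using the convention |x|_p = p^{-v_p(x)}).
|31/196|_2 = 4

Step 1 — compute v_2(x) by factoring powers of 2 out of the numerator and denominator: v_2(31/196) = -2. Step 2 — apply |x|_p = p^{-v_p(x)} = 2^{2} = 4.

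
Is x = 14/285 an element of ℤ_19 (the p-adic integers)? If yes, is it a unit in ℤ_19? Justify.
x ∉ ℤ_19 (v_19(x) = -1 < 0)

ℤ_19 = {x ∈ ℚ_19 : v_19(x) ≥ 0} and ℤ_19^× = {x ∈ ℤ_19 : v_19(x) = 0}. Here v_19(14/285) = v_19(num) − v_19(den) = -1; compare against these criteria.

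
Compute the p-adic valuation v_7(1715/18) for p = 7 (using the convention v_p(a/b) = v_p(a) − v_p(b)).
v_7(1715/18) = 3

Factor powers of 7 from the numerator and denominator of the reduced fraction: 1715 = 7^3 · 5 and 18 = 7^0 · 18. Apply v_p(a/b) = v_p(a) − v_p(b): v_7(1715/18) = 3 − 0 = 3.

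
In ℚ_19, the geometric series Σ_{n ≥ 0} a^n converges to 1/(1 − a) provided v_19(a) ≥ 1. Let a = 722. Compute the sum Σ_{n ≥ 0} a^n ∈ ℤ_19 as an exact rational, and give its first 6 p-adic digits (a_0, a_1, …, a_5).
Σ a^n = 1/(1 − a) = -1/721;  first 6 digits = (1, 0, 2, 0, 4, 0)

v_19(a) = 2 ≥ 1, so the series converges in ℤ_19 to 1/(1 − a) = 1/(1 − 722) = -1/721. Expand this rational in ℤ_19: compute digits iteratively via d_i = x_i mod 19, x_{i+1} = (x_i − d_i)/19. The first 6 digits are (1, 0, 2, 0, 4, 0).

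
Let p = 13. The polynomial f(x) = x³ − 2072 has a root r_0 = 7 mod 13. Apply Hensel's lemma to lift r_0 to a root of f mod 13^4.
r_3 = 12396 (mod 28561)

Hensel: r_{i+1} = r_i − f(r_i)/f′(r_i) mod 13^{i+2}, where f′(x) = 3x². Iterate:
  r_0 = 7 (mod 13)
  r_1 = 59 (mod 169)
  r_2 = 1411 (mod 2197)
  r_3 = 12396 (mod 28561)
Final: r = 12396 with f(r) ≡ 0 mod 13^4.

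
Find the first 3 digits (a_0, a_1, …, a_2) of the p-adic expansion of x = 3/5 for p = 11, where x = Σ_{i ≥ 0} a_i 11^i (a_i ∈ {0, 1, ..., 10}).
(a_0, …, a_2) = (5, 4, 4)

v_11(3/5) = 0 (numerator and denominator both coprime to 11), so x ∈ ℤ_11^×. Compute digits iteratively via a_i = x_i mod 11, x_{i+1} = (x_i − a_i)/11, with x_0 = x:
  x_0 = 3/5;  a_0 = 5;  x_1 = (x_0 − 5)/11 = -2/5
  x_1 = -2/5;  a_1 = 4;  x_2 = (x_1 − 4)/11 = -2/5
  x_2 = -2/5;  a_2 = 4;  x_3 = (x_2 − 4)/11 = -2/5
Digits: (5, 4, 4).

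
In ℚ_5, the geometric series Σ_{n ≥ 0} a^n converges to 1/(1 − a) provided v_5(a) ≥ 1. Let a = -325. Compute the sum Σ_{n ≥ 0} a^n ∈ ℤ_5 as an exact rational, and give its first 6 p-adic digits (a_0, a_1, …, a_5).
Σ a^n = 1/(1 − a) = 1/326;  first 6 digits = (1, 0, 2, 2, 3, 3)

v_5(a) = 2 ≥ 1, so the series converges in ℤ_5 to 1/(1 − a) = 1/(1 − (-325)) = 1/326. Expand this rational in ℤ_5: compute digits iteratively via d_i = x_i mod 5, x_{i+1} = (x_i − d_i)/5. The first 6 digits are (1, 0, 2, 2, 3, 3).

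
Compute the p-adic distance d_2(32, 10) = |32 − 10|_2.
d_2(32, 10) = 1/2

Step 1 — x − y = 32 − 10 = 22. Step 2 — v_2(22) = 1 (factor: 22 = (2^1 · 11); the sign does not affect v_p). Step 3 — |x − y|_2 = 2^{-1} = 1/2.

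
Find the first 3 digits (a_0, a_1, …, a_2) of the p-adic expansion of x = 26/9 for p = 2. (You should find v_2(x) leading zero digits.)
(a_0, …, a_2) = (0, 1, 0)

v_2(26/9) = 1, so a_0 = ... = a_0 = 0. Factor out: x = 2^1 · u with u = 13/9 a unit in ℤ_2. Expand u iteratively via a_{v+i} = u_i mod 2, u_{i+1} = (u_i − a_{v+i})/2:
  u_0 = 13/9;  a_1 = 1;  u_1 = (u_0 − 1)/2 = 2/9
  u_1 = 2/9;  a_2 = 0;  u_2 = (u_1 − 0)/2 = 1/9
Digits: (0, 1, 0).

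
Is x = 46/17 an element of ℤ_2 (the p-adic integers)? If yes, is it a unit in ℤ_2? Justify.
x ∈ ℤ_2 but not a unit; v_2(x) = 1 > 0

ℤ_2 = {x ∈ ℚ_2 : v_2(x) ≥ 0} and ℤ_2^× = {x ∈ ℤ_2 : v_2(x) = 0}. Here v_2(46/17) = v_2(num) − v_2(den) = 1; compare against these criteria.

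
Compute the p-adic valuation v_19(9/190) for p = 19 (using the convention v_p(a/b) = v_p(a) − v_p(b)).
v_19(9/190) = -1

Factor powers of 19 from the numerator and denominator of the reduced fraction: 9 = 19^0 · 9 and 190 = 19^1 · 10. Apply v_p(a/b) = v_p(a) − v_p(b): v_19(9/190) = 0 − 1 = -1.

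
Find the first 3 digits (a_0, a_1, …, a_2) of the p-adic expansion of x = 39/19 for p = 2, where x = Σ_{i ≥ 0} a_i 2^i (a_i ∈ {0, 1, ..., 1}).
(a_0, …, a_2) = (1, 0, 1)

v_2(39/19) = 0 (numerator and denominator both coprime to 2), so x ∈ ℤ_2^×. Compute digits iteratively via a_i = x_i mod 2, x_{i+1} = (x_i − a_i)/2, with x_0 = x:
  x_0 = 39/19;  a_0 = 1;  x_1 = (x_0 − 1)/2 = 10/19
  x_1 = 10/19;  a_1 = 0;  x_2 = (x_1 − 0)/2 = 5/19
  x_2 = 5/19;  a_2 = 1;  x_3 = (x_2 − 1)/2 = -7/19
Digits: (1, 0, 1).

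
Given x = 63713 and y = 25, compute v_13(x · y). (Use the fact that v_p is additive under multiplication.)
v_13(1592825) = 3

v_p(x) = 3 (factor: 63713 = 13^3 · 29); v_p(y) = 0 (factor: 25 = 13^0 · 25). Additivity: v_p(xy) = v_p(x) + v_p(y) = 3 + 0 = 3. (Direct check: xy = 1592825 = 13^3 · (725).)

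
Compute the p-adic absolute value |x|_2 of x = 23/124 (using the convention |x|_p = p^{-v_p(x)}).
|23/124|_2 = 4

Step 1 — compute v_2(x) by factoring powers of 2 out of the numerator and denominator: v_2(23/124) = -2. Step 2 — apply |x|_p = p^{-v_p(x)} = 2^{2} = 4.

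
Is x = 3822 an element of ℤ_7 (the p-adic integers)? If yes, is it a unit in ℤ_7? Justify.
x ∈ ℤ_7 but not a unit; v_7(x) = 2 > 0

ℤ_7 = {x ∈ ℚ_7 : v_7(x) ≥ 0} and ℤ_7^× = {x ∈ ℤ_7 : v_7(x) = 0}. Here v_7(3822) = v_7(num) − v_7(den) = 2; compare against these criteria.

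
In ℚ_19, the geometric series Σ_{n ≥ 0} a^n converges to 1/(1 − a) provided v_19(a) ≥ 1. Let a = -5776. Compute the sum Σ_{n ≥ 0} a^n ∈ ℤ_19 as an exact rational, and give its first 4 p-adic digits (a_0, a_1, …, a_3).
Σ a^n = 1/(1 − a) = 1/5777;  first 4 digits = (1, 0, 3, 18)

v_19(a) = 2 ≥ 1, so the series converges in ℤ_19 to 1/(1 − a) = 1/(1 − (-5776)) = 1/5777. Expand this rational in ℤ_19: compute digits iteratively via d_i = x_i mod 19, x_{i+1} = (x_i − d_i)/19. The first 4 digits are (1, 0, 3, 18).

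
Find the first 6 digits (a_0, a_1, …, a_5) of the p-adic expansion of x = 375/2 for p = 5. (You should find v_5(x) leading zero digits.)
(a_0, …, a_5) = (0, 0, 0, 4, 2, 2)

v_5(375/2) = 3, so a_0 = ... = a_2 = 0. Factor out: x = 5^3 · u with u = 3/2 a unit in ℤ_5. Expand u iteratively via a_{v+i} = u_i mod 5, u_{i+1} = (u_i − a_{v+i})/5:
  u_0 = 3/2;  a_3 = 4;  u_1 = (u_0 − 4)/5 = -1/2
  u_1 = -1/2;  a_4 = 2;  u_2 = (u_1 − 2)/5 = -1/2
  u_2 = -1/2;  a_5 = 2;  u_3 = (u_2 − 2)/5 = -1/2
Digits: (0, 0, 0, 4, 2, 2).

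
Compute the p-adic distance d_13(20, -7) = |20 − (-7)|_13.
d_13(20, -7) = 1

Step 1 — x − y = 20 − (-7) = 27. Step 2 — v_13(27) = 0 (factor: 27 = (13^0 · 27); the sign does not affect v_p). Step 3 — |x − y|_13 = 13^{0} = 1.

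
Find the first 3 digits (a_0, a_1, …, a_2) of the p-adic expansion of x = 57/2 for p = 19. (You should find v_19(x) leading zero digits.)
(a_0, …, a_2) = (0, 11, 9)

v_19(57/2) = 1, so a_0 = ... = a_0 = 0. Factor out: x = 19^1 · u with u = 3/2 a unit in ℤ_19. Expand u iteratively via a_{v+i} = u_i mod 19, u_{i+1} = (u_i − a_{v+i})/19:
  u_0 = 3/2;  a_1 = 11;  u_1 = (u_0 − 11)/19 = -1/2
  u_1 = -1/2;  a_2 = 9;  u_2 = (u_1 − 9)/19 = -1/2
Digits: (0, 11, 9).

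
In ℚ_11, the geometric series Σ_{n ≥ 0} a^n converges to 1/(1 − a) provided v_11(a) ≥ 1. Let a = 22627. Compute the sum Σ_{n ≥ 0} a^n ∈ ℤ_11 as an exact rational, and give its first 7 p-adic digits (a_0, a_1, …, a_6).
Σ a^n = 1/(1 − a) = -1/22626;  first 7 digits = (1, 0, 0, 6, 1, 0, 3)

v_11(a) = 3 ≥ 1, so the series converges in ℤ_11 to 1/(1 − a) = 1/(1 − 22627) = -1/22626. Expand this rational in ℤ_11: compute digits iteratively via d_i = x_i mod 11, x_{i+1} = (x_i − d_i)/11. The first 7 digits are (1, 0, 0, 6, 1, 0, 3).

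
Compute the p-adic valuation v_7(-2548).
v_7(-2548) = 2

v_7(n) is the largest exponent k such that 7^k divides n. Factor out: -2548 = -7^2 · 52. (Sign doesn't affect v_p.) So v_7(-2548) = 2.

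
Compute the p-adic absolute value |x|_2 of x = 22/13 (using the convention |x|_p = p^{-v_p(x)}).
|22/13|_2 = 1/2

Step 1 — compute v_2(x) by factoring powers of 2 out of the numerator and denominator: v_2(22/13) = 1. Step 2 — apply |x|_p = p^{-v_p(x)} = 2^{-1} = 1/2.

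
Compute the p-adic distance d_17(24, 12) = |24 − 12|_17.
d_17(24, 12) = 1

Step 1 — x − y = 24 − 12 = 12. Step 2 — v_17(12) = 0 (factor: 12 = (17^0 · 12); the sign does not affect v_p). Step 3 — |x − y|_17 = 17^{0} = 1.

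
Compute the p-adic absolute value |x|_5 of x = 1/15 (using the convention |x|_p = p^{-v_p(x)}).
|1/15|_5 = 5

Step 1 — compute v_5(x) by factoring powers of 5 out of the numerator and denominator: v_5(1/15) = -1. Step 2 — apply |x|_p = p^{-v_p(x)} = 5^{1} = 5.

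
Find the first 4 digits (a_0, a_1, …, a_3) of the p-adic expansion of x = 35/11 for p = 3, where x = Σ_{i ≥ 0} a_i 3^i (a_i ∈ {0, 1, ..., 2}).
(a_0, …, a_3) = (1, 1, 1, 1)

v_3(35/11) = 0 (numerator and denominator both coprime to 3), so x ∈ ℤ_3^×. Compute digits iteratively via a_i = x_i mod 3, x_{i+1} = (x_i − a_i)/3, with x_0 = x:
  x_0 = 35/11;  a_0 = 1;  x_1 = (x_0 − 1)/3 = 8/11
  x_1 = 8/11;  a_1 = 1;  x_2 = (x_1 − 1)/3 = -1/11
  x_2 = -1/11;  a_2 = 1;  x_3 = (x_2 − 1)/3 = -4/11
  x_3 = -4/11;  a_3 = 1;  x_4 = (x_3 − 1)/3 = -5/11
Digits: (1, 1, 1, 1).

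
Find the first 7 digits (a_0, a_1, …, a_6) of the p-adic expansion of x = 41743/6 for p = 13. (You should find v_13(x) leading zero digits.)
(a_0, …, a_6) = (0, 0, 0, 1, 11, 10, 10)

v_13(41743/6) = 3, so a_0 = ... = a_2 = 0. Factor out: x = 13^3 · u with u = 19/6 a unit in ℤ_13. Expand u iteratively via a_{v+i} = u_i mod 13, u_{i+1} = (u_i − a_{v+i})/13:
  u_0 = 19/6;  a_3 = 1;  u_1 = (u_0 − 1)/13 = 1/6
  u_1 = 1/6;  a_4 = 11;  u_2 = (u_1 − 11)/13 = -5/6
  u_2 = -5/6;  a_5 = 10;  u_3 = (u_2 − 10)/13 = -5/6
  u_3 = -5/6;  a_6 = 10;  u_4 = (u_3 − 10)/13 = -5/6
Digits: (0, 0, 0, 1, 11, 10, 10).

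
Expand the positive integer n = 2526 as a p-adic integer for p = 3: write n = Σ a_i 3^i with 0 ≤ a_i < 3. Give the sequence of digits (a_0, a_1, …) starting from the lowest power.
(a_0, a_1, …) = (0, 2, 1, 0, 1, 1, 0, 1)

Repeated division by 3 gives the digits low-to-high: 2526 = 2·3^1 + 1·3^2 + 1·3^4 + 1·3^5 + 1·3^7. Digit sequence: (0, 2, 1, 0, 1, 1, 0, 1).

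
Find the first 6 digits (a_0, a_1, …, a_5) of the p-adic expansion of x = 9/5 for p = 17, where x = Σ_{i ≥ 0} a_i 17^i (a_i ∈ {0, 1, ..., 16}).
(a_0, …, a_5) = (12, 13, 6, 3, 10, 13)

v_17(9/5) = 0 (numerator and denominator both coprime to 17), so x ∈ ℤ_17^×. Compute digits iteratively via a_i = x_i mod 17, x_{i+1} = (x_i − a_i)/17, with x_0 = x:
  x_0 = 9/5;  a_0 = 12;  x_1 = (x_0 − 12)/17 = -3/5
  x_1 = -3/5;  a_1 = 13;  x_2 = (x_1 − 13)/17 = -4/5
  x_2 = -4/5;  a_2 = 6;  x_3 = (x_2 − 6)/17 = -2/5
  x_3 = -2/5;  a_3 = 3;  x_4 = (x_3 − 3)/17 = -1/5
  x_4 = -1/5;  a_4 = 10;  x_5 = (x_4 − 10)/17 = -3/5
  x_5 = -3/5;  a_5 = 13;  x_6 = (x_5 − 13)/17 = -4/5
Digits: (12, 13, 6, 3, 10, 13).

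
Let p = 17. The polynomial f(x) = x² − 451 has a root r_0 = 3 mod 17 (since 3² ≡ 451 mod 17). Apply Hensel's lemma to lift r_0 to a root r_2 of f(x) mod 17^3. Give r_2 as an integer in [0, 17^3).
r_2 = 173 (mod 4913)

Hensel's recurrence: r_{i+1} = r_i − f(r_i)·(f′(r_i))^{-1} mod 17^{i+2}, with f′(x) = 2x. Iterate:
  r_0 = 3 (mod 17)
  r_1 = 173 (mod 289)
  r_2 = 173 (mod 4913)
Final: r_2 = 173, and one checks f(r_2) ≡ 0 mod 17^3.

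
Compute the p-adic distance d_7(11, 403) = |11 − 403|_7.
d_7(11, 403) = 1/49

Step 1 — x − y = 11 − 403 = -392. Step 2 — v_7(-392) = 2 (factor: -392 = −(7^2 · 8); the sign does not affect v_p). Step 3 — |x − y|_7 = 7^{-2} = 1/49.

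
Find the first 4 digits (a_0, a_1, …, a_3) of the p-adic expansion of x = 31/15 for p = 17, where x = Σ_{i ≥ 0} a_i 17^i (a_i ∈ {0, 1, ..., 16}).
(a_0, …, a_3) = (10, 12, 14, 15)

v_17(31/15) = 0 (numerator and denominator both coprime to 17), so x ∈ ℤ_17^×. Compute digits iteratively via a_i = x_i mod 17, x_{i+1} = (x_i − a_i)/17, with x_0 = x:
  x_0 = 31/15;  a_0 = 10;  x_1 = (x_0 − 10)/17 = -7/15
  x_1 = -7/15;  a_1 = 12;  x_2 = (x_1 − 12)/17 = -11/15
  x_2 = -11/15;  a_2 = 14;  x_3 = (x_2 − 14)/17 = -13/15
  x_3 = -13/15;  a_3 = 15;  x_4 = (x_3 − 15)/17 = -14/15
Digits: (10, 12, 14, 15).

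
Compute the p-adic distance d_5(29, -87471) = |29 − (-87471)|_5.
d_5(29, -87471) = 1/3125

Step 1 — x − y = 29 − (-87471) = 87500. Step 2 — v_5(87500) = 5 (factor: 87500 = (5^5 · 28); the sign does not affect v_p). Step 3 — |x − y|_5 = 5^{-5} = 1/3125.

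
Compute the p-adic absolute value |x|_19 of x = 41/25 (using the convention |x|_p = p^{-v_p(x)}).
|41/25|_19 = 1

Step 1 — compute v_19(x) by factoring powers of 19 out of the numerator and denominator: v_19(41/25) = 0. Step 2 — apply |x|_p = p^{-v_p(x)} = 19^{0} = 1.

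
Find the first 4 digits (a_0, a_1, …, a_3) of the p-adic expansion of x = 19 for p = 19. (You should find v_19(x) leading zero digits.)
(a_0, …, a_3) = (0, 1, 0, 0)

v_19(19) = 1, so a_0 = ... = a_0 = 0. Factor out: x = 19^1 · u with u = 1 a unit in ℤ_19. Expand u iteratively via a_{v+i} = u_i mod 19, u_{i+1} = (u_i − a_{v+i})/19:
  u_0 = 1;  a_1 = 1;  u_1 = (u_0 − 1)/19 = 0
  u_1 = 0;  a_2 = 0;  u_2 = (u_1 − 0)/19 = 0
  u_2 = 0;  a_3 = 0;  u_3 = (u_2 − 0)/19 = 0
Digits: (0, 1, 0, 0).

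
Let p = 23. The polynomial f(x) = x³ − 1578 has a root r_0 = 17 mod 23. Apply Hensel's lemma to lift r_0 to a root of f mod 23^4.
r_3 = 113246 (mod 279841)

Hensel: r_{i+1} = r_i − f(r_i)/f′(r_i) mod 23^{i+2}, where f′(x) = 3x². Iterate:
  r_0 = 17 (mod 23)
  r_1 = 40 (mod 529)
  r_2 = 3743 (mod 12167)
  r_3 = 113246 (mod 279841)
Final: r = 113246 with f(r) ≡ 0 mod 23^4.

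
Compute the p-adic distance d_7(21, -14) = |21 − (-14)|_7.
d_7(21, -14) = 1/7

Step 1 — x − y = 21 − (-14) = 35. Step 2 — v_7(35) = 1 (factor: 35 = (7^1 · 5); the sign does not affect v_p). Step 3 — |x − y|_7 = 7^{-1} = 1/7.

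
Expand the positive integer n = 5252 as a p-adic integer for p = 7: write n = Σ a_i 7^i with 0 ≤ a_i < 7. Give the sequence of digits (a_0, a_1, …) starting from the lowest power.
(a_0, a_1, …) = (2, 1, 2, 1, 2)

Repeated division by 7 gives the digits low-to-high: 5252 = 2 + 1·7^1 + 2·7^2 + 1·7^3 + 2·7^4. Digit sequence: (2, 1, 2, 1, 2).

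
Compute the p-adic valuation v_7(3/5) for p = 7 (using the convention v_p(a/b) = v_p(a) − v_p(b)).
v_7(3/5) = 0

Factor powers of 7 from the numerator and denominator of the reduced fraction: 3 = 7^0 · 3 and 5 = 7^0 · 5. Apply v_p(a/b) = v_p(a) − v_p(b): v_7(3/5) = 0 − 0 = 0.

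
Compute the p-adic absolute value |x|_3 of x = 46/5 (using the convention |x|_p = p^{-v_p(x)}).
|46/5|_3 = 1

Step 1 — compute v_3(x) by factoring powers of 3 out of the numerator and denominator: v_3(46/5) = 0. Step 2 — apply |x|_p = p^{-v_p(x)} = 3^{0} = 1.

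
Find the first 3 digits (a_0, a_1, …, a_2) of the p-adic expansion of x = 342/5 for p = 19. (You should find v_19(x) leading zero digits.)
(a_0, …, a_2) = (0, 15, 7)

v_19(342/5) = 1, so a_0 = ... = a_0 = 0. Factor out: x = 19^1 · u with u = 18/5 a unit in ℤ_19. Expand u iteratively via a_{v+i} = u_i mod 19, u_{i+1} = (u_i − a_{v+i})/19:
  u_0 = 18/5;  a_1 = 15;  u_1 = (u_0 − 15)/19 = -3/5
  u_1 = -3/5;  a_2 = 7;  u_2 = (u_1 − 7)/19 = -2/5
Digits: (0, 15, 7).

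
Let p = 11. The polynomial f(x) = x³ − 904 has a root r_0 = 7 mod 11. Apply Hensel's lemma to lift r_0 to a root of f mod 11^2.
r_1 = 117 (mod 121)

Hensel: r_{i+1} = r_i − f(r_i)/f′(r_i) mod 11^{i+2}, where f′(x) = 3x². Iterate:
  r_0 = 7 (mod 11)
  r_1 = 117 (mod 121)
Final: r = 117 with f(r) ≡ 0 mod 11^2.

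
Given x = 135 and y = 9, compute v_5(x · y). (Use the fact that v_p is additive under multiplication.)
v_5(1215) = 1

v_p(x) = 1 (factor: 135 = 5^1 · 27); v_p(y) = 0 (factor: 9 = 5^0 · 9). Additivity: v_p(xy) = v_p(x) + v_p(y) = 1 + 0 = 1. (Direct check: xy = 1215 = 5^1 · (243).)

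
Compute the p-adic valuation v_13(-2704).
v_13(-2704) = 2

v_13(n) is the largest exponent k such that 13^k divides n. Factor out: -2704 = -13^2 · 16. (Sign doesn't affect v_p.) So v_13(-2704) = 2.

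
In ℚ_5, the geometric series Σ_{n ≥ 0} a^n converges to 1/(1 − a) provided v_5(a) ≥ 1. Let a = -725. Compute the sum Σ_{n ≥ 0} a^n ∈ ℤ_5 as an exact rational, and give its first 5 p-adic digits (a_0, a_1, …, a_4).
Σ a^n = 1/(1 − a) = 1/726;  first 5 digits = (1, 0, 1, 4, 4)

v_5(a) = 2 ≥ 1, so the series converges in ℤ_5 to 1/(1 − a) = 1/(1 − (-725)) = 1/726. Expand this rational in ℤ_5: compute digits iteratively via d_i = x_i mod 5, x_{i+1} = (x_i − d_i)/5. The first 5 digits are (1, 0, 1, 4, 4).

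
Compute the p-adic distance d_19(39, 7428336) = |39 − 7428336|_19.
d_19(39, 7428336) = 1/2476099

Step 1 — x − y = 39 − 7428336 = -7428297. Step 2 — v_19(-7428297) = 5 (factor: -7428297 = −(19^5 · 3); the sign does not affect v_p). Step 3 — |x − y|_19 = 19^{-5} = 1/2476099.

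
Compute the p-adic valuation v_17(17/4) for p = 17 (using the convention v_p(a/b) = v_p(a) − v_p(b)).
v_17(17/4) = 1

Factor powers of 17 from the numerator and denominator of the reduced fraction: 17 = 17^1 · 1 and 4 = 17^0 · 4. Apply v_p(a/b) = v_p(a) − v_p(b): v_17(17/4) = 1 − 0 = 1.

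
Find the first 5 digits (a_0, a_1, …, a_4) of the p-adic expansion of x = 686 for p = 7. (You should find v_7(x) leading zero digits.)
(a_0, …, a_4) = (0, 0, 0, 2, 0)

v_7(686) = 3, so a_0 = ... = a_2 = 0. Factor out: x = 7^3 · u with u = 2 a unit in ℤ_7. Expand u iteratively via a_{v+i} = u_i mod 7, u_{i+1} = (u_i − a_{v+i})/7:
  u_0 = 2;  a_3 = 2;  u_1 = (u_0 − 2)/7 = 0
  u_1 = 0;  a_4 = 0;  u_2 = (u_1 − 0)/7 = 0
Digits: (0, 0, 0, 2, 0).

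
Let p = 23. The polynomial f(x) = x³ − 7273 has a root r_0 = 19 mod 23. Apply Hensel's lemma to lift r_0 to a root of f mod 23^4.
r_3 = 175854 (mod 279841)

Hensel: r_{i+1} = r_i − f(r_i)/f′(r_i) mod 23^{i+2}, where f′(x) = 3x². Iterate:
  r_0 = 19 (mod 23)
  r_1 = 226 (mod 529)
  r_2 = 5516 (mod 12167)
  r_3 = 175854 (mod 279841)
Final: r = 175854 with f(r) ≡ 0 mod 23^4.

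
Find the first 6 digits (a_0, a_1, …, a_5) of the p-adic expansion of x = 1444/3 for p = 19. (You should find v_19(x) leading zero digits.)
(a_0, …, a_5) = (0, 0, 14, 12, 12, 12)

v_19(1444/3) = 2, so a_0 = ... = a_1 = 0. Factor out: x = 19^2 · u with u = 4/3 a unit in ℤ_19. Expand u iteratively via a_{v+i} = u_i mod 19, u_{i+1} = (u_i − a_{v+i})/19:
  u_0 = 4/3;  a_2 = 14;  u_1 = (u_0 − 14)/19 = -2/3
  u_1 = -2/3;  a_3 = 12;  u_2 = (u_1 − 12)/19 = -2/3
  u_2 = -2/3;  a_4 = 12;  u_3 = (u_2 − 12)/19 = -2/3
  u_3 = -2/3;  a_5 = 12;  u_4 = (u_3 − 12)/19 = -2/3
Digits: (0, 0, 14, 12, 12, 12).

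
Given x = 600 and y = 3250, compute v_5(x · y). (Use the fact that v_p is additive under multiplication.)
v_5(1950000) = 5

v_p(x) = 2 (factor: 600 = 5^2 · 24); v_p(y) = 3 (factor: 3250 = 5^3 · 26). Additivity: v_p(xy) = v_p(x) + v_p(y) = 2 + 3 = 5. (Direct check: xy = 1950000 = 5^5 · (624).)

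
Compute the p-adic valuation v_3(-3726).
v_3(-3726) = 4

v_3(n) is the largest exponent k such that 3^k divides n. Factor out: -3726 = -3^4 · 46. (Sign doesn't affect v_p.) So v_3(-3726) = 4.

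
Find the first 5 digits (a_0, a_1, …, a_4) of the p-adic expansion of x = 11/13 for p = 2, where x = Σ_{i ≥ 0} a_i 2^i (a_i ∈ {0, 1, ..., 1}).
(a_0, …, a_4) = (1, 1, 1, 0, 1)

v_2(11/13) = 0 (numerator and denominator both coprime to 2), so x ∈ ℤ_2^×. Compute digits iteratively via a_i = x_i mod 2, x_{i+1} = (x_i − a_i)/2, with x_0 = x:
  x_0 = 11/13;  a_0 = 1;  x_1 = (x_0 − 1)/2 = -1/13
  x_1 = -1/13;  a_1 = 1;  x_2 = (x_1 − 1)/2 = -7/13
  x_2 = -7/13;  a_2 = 1;  x_3 = (x_2 − 1)/2 = -10/13
  x_3 = -10/13;  a_3 = 0;  x_4 = (x_3 − 0)/2 = -5/13
  x_4 = -5/13;  a_4 = 1;  x_5 = (x_4 − 1)/2 = -9/13
Digits: (1, 1, 1, 0, 1).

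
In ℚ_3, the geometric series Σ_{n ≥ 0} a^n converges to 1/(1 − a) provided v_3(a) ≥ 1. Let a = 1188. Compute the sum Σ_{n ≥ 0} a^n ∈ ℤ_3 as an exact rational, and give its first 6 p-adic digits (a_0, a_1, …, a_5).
Σ a^n = 1/(1 − a) = -1/1187;  first 6 digits = (1, 0, 0, 2, 2, 1)

v_3(a) = 3 ≥ 1, so the series converges in ℤ_3 to 1/(1 − a) = 1/(1 − 1188) = -1/1187. Expand this rational in ℤ_3: compute digits iteratively via d_i = x_i mod 3, x_{i+1} = (x_i − d_i)/3. The first 6 digits are (1, 0, 0, 2, 2, 1).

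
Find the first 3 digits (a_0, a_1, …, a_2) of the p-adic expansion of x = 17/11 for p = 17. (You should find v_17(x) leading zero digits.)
(a_0, …, a_2) = (0, 14, 10)

v_17(17/11) = 1, so a_0 = ... = a_0 = 0. Factor out: x = 17^1 · u with u = 1/11 a unit in ℤ_17. Expand u iteratively via a_{v+i} = u_i mod 17, u_{i+1} = (u_i − a_{v+i})/17:
  u_0 = 1/11;  a_1 = 14;  u_1 = (u_0 − 14)/17 = -9/11
  u_1 = -9/11;  a_2 = 10;  u_2 = (u_1 − 10)/17 = -7/11
Digits: (0, 14, 10).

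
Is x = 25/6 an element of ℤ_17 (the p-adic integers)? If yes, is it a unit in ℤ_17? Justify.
x ∈ ℤ_17^× (unit); v_17(x) = 0

ℤ_17 = {x ∈ ℚ_17 : v_17(x) ≥ 0} and ℤ_17^× = {x ∈ ℤ_17 : v_17(x) = 0}. Here v_17(25/6) = v_17(num) − v_17(den) = 0; compare against these criteria.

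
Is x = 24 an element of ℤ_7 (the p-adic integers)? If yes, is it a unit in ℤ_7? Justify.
x ∈ ℤ_7^× (unit); v_7(x) = 0

ℤ_7 = {x ∈ ℚ_7 : v_7(x) ≥ 0} and ℤ_7^× = {x ∈ ℤ_7 : v_7(x) = 0}. Here v_7(24) = v_7(num) − v_7(den) = 0; compare against these criteria.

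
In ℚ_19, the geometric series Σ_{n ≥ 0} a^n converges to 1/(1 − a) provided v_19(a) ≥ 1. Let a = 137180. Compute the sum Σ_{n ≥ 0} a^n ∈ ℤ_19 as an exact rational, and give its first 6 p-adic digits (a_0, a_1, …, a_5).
Σ a^n = 1/(1 − a) = -1/137179;  first 6 digits = (1, 0, 0, 1, 1, 0)

v_19(a) = 3 ≥ 1, so the series converges in ℤ_19 to 1/(1 − a) = 1/(1 − 137180) = -1/137179. Expand this rational in ℤ_19: compute digits iteratively via d_i = x_i mod 19, x_{i+1} = (x_i − d_i)/19. The first 6 digits are (1, 0, 0, 1, 1, 0).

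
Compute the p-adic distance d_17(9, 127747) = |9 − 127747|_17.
d_17(9, 127747) = 1/4913

Step 1 — x − y = 9 − 127747 = -127738. Step 2 — v_17(-127738) = 3 (factor: -127738 = −(17^3 · 26); the sign does not affect v_p). Step 3 — |x − y|_17 = 17^{-3} = 1/4913.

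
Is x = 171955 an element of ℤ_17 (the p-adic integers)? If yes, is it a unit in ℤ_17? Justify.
x ∈ ℤ_17 but not a unit; v_17(x) = 3 > 0

ℤ_17 = {x ∈ ℚ_17 : v_17(x) ≥ 0} and ℤ_17^× = {x ∈ ℤ_17 : v_17(x) = 0}. Here v_17(171955) = v_17(num) − v_17(den) = 3; compare against these criteria.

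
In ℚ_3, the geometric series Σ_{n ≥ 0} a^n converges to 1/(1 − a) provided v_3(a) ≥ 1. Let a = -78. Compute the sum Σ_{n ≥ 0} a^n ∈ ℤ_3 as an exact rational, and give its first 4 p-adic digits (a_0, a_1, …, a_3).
Σ a^n = 1/(1 − a) = 1/79;  first 4 digits = (1, 1, 1, 1)

v_3(a) = 1 ≥ 1, so the series converges in ℤ_3 to 1/(1 − a) = 1/(1 − (-78)) = 1/79. Expand this rational in ℤ_3: compute digits iteratively via d_i = x_i mod 3, x_{i+1} = (x_i − d_i)/3. The first 4 digits are (1, 1, 1, 1).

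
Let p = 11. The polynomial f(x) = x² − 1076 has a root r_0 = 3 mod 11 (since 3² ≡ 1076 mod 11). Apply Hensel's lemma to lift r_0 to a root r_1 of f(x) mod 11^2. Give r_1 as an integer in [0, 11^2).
r_1 = 80 (mod 121)

Hensel's recurrence: r_{i+1} = r_i − f(r_i)·(f′(r_i))^{-1} mod 11^{i+2}, with f′(x) = 2x. Iterate:
  r_0 = 3 (mod 11)
  r_1 = 80 (mod 121)
Final: r_1 = 80, and one checks f(r_1) ≡ 0 mod 11^2.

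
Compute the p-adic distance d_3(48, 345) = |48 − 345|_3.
d_3(48, 345) = 1/27

Step 1 — x − y = 48 − 345 = -297. Step 2 — v_3(-297) = 3 (factor: -297 = −(3^3 · 11); the sign does not affect v_p). Step 3 — |x − y|_3 = 3^{-3} = 1/27.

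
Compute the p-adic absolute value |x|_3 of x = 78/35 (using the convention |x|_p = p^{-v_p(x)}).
|78/35|_3 = 1/3

Step 1 — compute v_3(x) by factoring powers of 3 out of the numerator and denominator: v_3(78/35) = 1. Step 2 — apply |x|_p = p^{-v_p(x)} = 3^{-1} = 1/3.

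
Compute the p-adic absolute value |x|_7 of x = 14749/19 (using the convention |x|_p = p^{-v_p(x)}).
|14749/19|_7 = 1/343

Step 1 — compute v_7(x) by factoring powers of 7 out of the numerator and denominator: v_7(14749/19) = 3. Step 2 — apply |x|_p = p^{-v_p(x)} = 7^{-3} = 1/343.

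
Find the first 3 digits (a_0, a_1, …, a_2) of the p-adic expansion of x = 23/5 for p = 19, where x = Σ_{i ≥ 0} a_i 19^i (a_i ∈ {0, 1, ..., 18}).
(a_0, …, a_2) = (16, 7, 11)

v_19(23/5) = 0 (numerator and denominator both coprime to 19), so x ∈ ℤ_19^×. Compute digits iteratively via a_i = x_i mod 19, x_{i+1} = (x_i − a_i)/19, with x_0 = x:
  x_0 = 23/5;  a_0 = 16;  x_1 = (x_0 − 16)/19 = -3/5
  x_1 = -3/5;  a_1 = 7;  x_2 = (x_1 − 7)/19 = -2/5
  x_2 = -2/5;  a_2 = 11;  x_3 = (x_2 − 11)/19 = -3/5
Digits: (16, 7, 11).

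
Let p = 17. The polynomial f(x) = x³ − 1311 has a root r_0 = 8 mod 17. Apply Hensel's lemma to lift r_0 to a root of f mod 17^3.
r_2 = 2422 (mod 4913)

Hensel: r_{i+1} = r_i − f(r_i)/f′(r_i) mod 17^{i+2}, where f′(x) = 3x². Iterate:
  r_0 = 8 (mod 17)
  r_1 = 110 (mod 289)
  r_2 = 2422 (mod 4913)
Final: r = 2422 with f(r) ≡ 0 mod 17^3.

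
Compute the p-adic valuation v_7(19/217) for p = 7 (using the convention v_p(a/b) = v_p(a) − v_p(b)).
v_7(19/217) = -1

Factor powers of 7 from the numerator and denominator of the reduced fraction: 19 = 7^0 · 19 and 217 = 7^1 · 31. Apply v_p(a/b) = v_p(a) − v_p(b): v_7(19/217) = 0 − 1 = -1.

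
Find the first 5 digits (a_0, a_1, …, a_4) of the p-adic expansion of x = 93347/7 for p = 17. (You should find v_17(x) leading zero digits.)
(a_0, …, a_4) = (0, 0, 0, 10, 2)

v_17(93347/7) = 3, so a_0 = ... = a_2 = 0. Factor out: x = 17^3 · u with u = 19/7 a unit in ℤ_17. Expand u iteratively via a_{v+i} = u_i mod 17, u_{i+1} = (u_i − a_{v+i})/17:
  u_0 = 19/7;  a_3 = 10;  u_1 = (u_0 − 10)/17 = -3/7
  u_1 = -3/7;  a_4 = 2;  u_2 = (u_1 − 2)/17 = -1/7
Digits: (0, 0, 0, 10, 2).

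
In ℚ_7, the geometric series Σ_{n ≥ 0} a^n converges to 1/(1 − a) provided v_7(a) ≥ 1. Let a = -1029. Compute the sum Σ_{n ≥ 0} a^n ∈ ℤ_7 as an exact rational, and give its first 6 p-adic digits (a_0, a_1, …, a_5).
Σ a^n = 1/(1 − a) = 1/1030;  first 6 digits = (1, 0, 0, 4, 6, 6)

v_7(a) = 3 ≥ 1, so the series converges in ℤ_7 to 1/(1 − a) = 1/(1 − (-1029)) = 1/1030. Expand this rational in ℤ_7: compute digits iteratively via d_i = x_i mod 7, x_{i+1} = (x_i − d_i)/7. The first 6 digits are (1, 0, 0, 4, 6, 6).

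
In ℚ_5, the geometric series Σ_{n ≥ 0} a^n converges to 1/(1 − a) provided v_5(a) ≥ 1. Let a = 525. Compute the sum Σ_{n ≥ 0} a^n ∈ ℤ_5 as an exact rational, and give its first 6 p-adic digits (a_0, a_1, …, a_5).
Σ a^n = 1/(1 − a) = -1/524;  first 6 digits = (1, 0, 1, 4, 1, 3)

v_5(a) = 2 ≥ 1, so the series converges in ℤ_5 to 1/(1 − a) = 1/(1 − 525) = -1/524. Expand this rational in ℤ_5: compute digits iteratively via d_i = x_i mod 5, x_{i+1} = (x_i − d_i)/5. The first 6 digits are (1, 0, 1, 4, 1, 3).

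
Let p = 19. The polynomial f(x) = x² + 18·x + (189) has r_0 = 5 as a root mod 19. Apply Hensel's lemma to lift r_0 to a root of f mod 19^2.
r_1 = 252 (mod 361)

Hensel: r_{i+1} = r_i − f(r_i)·(f′(r_i))^{-1} mod 19^{i+2}, f′(x) = 2x + 18. Iterate:
  r_0 = 5 (mod 19)
  r_1 = 252 (mod 361)
Final: r = 252 satisfies f(r) ≡ 0 mod 19^2.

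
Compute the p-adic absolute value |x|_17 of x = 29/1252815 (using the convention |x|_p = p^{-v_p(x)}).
|29/1252815|_17 = 83521

Step 1 — compute v_17(x) by factoring powers of 17 out of the numerator and denominator: v_17(29/1252815) = -4. Step 2 — apply |x|_p = p^{-v_p(x)} = 17^{4} = 83521.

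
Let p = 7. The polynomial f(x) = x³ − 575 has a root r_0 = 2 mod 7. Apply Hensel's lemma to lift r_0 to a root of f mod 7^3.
r_2 = 37 (mod 343)

Hensel: r_{i+1} = r_i − f(r_i)/f′(r_i) mod 7^{i+2}, where f′(x) = 3x². Iterate:
  r_0 = 2 (mod 7)
  r_1 = 37 (mod 49)
  r_2 = 37 (mod 343)
Final: r = 37 with f(r) ≡ 0 mod 7^3.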